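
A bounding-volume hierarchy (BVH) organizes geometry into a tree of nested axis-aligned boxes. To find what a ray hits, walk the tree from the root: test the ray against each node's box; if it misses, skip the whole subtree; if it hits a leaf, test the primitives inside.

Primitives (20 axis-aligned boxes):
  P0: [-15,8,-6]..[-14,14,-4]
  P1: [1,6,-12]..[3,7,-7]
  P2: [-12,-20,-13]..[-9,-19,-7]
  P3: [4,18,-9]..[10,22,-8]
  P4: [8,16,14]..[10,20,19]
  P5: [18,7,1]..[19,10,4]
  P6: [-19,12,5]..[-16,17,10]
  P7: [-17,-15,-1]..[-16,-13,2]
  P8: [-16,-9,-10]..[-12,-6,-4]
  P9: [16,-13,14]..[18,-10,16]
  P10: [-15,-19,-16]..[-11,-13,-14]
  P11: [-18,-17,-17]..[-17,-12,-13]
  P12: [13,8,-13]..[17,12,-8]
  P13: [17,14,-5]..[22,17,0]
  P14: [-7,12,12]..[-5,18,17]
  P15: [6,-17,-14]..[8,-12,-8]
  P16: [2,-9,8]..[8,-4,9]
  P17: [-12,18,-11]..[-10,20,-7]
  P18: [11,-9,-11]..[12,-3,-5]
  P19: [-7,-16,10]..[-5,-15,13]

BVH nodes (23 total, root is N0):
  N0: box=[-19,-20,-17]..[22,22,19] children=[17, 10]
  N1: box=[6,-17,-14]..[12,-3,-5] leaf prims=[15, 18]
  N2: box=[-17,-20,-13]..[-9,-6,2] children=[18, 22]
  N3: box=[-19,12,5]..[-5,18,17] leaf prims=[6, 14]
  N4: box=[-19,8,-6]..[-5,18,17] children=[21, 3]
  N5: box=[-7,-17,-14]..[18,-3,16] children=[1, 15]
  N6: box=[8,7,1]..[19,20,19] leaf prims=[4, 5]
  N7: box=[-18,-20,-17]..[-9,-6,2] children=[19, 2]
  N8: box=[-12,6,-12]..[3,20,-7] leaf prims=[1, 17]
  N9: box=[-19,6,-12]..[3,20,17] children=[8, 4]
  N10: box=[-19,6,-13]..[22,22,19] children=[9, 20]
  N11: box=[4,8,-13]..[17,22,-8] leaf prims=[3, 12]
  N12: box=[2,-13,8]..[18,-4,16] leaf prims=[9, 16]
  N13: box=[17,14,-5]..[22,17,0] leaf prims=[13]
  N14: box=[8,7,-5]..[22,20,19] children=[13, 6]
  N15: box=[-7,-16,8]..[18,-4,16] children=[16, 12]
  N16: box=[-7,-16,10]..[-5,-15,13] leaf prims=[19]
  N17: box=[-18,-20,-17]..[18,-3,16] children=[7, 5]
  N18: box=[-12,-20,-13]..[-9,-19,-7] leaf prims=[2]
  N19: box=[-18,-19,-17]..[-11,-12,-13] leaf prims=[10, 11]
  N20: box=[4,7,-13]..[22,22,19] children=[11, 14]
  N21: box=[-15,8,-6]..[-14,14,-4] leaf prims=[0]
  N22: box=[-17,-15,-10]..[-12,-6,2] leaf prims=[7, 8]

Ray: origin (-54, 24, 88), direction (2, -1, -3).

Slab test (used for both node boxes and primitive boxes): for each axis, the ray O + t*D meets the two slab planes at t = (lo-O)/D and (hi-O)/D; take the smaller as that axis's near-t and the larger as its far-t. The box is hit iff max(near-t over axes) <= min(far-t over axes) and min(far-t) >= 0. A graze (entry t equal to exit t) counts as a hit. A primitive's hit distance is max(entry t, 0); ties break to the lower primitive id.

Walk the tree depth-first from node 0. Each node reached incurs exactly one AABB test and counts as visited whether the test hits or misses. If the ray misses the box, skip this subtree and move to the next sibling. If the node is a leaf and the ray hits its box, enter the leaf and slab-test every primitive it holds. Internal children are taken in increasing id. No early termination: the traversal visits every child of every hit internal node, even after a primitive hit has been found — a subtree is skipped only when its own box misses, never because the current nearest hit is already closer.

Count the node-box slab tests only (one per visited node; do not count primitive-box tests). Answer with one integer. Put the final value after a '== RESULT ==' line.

Trace the traversal:
N0 x:[35/2,38] y:[2,44] z:[23,35] -> hit [23,35], descend [10, 17]
  N10 x:[35/2,38] y:[2,18] z:[23,101/3] -> miss, prune
  N17 x:[18,36] y:[27,44] z:[24,35] -> hit [27,35], descend [5, 7]
    N5 x:[47/2,36] y:[27,41] z:[24,34] -> hit [27,34], descend [1, 15]
      N1 x:[30,33] y:[27,41] z:[31,34] -> hit [31,33] leaf, test {P15(miss), P18@t=65/2}
      N15 x:[47/2,36] y:[28,40] z:[24,80/3] -> miss, prune
    N7 x:[18,45/2] y:[30,44] z:[86/3,35] -> miss, prune

order=[0, 10, 17, 5, 1, 15, 7]  |boxes|=7  |leaves|=1  hit=P18

== RESULT ==
7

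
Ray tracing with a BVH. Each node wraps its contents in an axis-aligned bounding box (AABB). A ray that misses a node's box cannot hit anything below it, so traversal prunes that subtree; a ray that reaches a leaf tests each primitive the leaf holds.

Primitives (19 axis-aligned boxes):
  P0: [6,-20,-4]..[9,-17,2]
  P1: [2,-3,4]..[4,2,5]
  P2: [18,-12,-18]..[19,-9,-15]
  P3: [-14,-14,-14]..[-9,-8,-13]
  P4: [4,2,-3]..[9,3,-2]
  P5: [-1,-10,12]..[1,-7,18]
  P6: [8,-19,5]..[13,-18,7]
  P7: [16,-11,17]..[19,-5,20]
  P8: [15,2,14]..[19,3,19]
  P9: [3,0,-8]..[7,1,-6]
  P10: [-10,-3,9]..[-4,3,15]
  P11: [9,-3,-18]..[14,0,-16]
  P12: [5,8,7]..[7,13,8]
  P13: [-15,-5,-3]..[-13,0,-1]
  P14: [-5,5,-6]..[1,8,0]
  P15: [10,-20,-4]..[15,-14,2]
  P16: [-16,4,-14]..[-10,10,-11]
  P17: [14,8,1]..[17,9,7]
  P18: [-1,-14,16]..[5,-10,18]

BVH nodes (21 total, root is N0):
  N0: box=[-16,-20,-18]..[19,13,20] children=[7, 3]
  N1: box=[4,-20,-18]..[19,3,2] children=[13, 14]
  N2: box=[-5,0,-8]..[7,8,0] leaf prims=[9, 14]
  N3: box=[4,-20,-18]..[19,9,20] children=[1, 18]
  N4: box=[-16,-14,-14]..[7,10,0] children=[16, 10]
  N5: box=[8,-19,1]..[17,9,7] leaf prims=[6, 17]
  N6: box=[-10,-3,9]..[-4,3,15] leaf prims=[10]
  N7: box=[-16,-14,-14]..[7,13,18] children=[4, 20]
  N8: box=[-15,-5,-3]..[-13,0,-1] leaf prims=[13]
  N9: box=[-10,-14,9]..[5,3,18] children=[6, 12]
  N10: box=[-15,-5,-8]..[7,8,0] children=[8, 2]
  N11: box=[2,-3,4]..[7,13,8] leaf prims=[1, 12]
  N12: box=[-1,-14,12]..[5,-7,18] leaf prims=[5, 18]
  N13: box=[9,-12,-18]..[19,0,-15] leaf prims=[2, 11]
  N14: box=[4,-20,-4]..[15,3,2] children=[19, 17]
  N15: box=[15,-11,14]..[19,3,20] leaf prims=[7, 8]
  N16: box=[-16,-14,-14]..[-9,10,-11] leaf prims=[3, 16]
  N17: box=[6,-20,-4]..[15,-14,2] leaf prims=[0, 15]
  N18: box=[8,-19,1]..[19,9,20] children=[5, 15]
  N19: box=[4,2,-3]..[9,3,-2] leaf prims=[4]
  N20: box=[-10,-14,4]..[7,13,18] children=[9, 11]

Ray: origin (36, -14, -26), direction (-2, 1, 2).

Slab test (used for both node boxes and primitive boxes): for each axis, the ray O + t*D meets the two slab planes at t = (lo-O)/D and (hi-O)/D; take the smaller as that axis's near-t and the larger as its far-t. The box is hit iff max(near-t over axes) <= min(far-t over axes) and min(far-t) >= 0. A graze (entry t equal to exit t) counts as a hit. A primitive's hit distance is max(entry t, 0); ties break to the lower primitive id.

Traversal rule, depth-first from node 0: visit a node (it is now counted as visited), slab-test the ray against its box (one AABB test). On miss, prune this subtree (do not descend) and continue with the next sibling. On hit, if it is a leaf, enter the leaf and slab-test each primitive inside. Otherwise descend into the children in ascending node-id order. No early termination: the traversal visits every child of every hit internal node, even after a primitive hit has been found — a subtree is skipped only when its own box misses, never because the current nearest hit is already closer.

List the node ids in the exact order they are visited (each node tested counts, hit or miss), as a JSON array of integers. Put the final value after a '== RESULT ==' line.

Walk:
N0 x:[17/2,26] y:[-6,27] z:[4,23] -> hit [17/2,23], descend [3, 7]
  N3 x:[17/2,16] y:[-6,23] z:[4,23] -> hit [17/2,16], descend [1, 18]
    N1 x:[17/2,16] y:[-6,17] z:[4,14] -> hit [17/2,14], descend [13, 14]
      N13 x:[17/2,27/2] y:[2,14] z:[4,11/2] -> miss, prune
      N14 x:[21/2,16] y:[-6,17] z:[11,14] -> hit [11,14], descend [17, 19]
        N17 x:[21/2,15] y:[-6,0] z:[11,14] -> miss, prune
        N19 x:[27/2,16] y:[16,17] z:[23/2,12] -> miss, prune
    N18 x:[17/2,14] y:[-5,23] z:[27/2,23] -> hit [27/2,14], descend [5, 15]
      N5 x:[19/2,14] y:[-5,23] z:[27/2,33/2] -> hit [27/2,14] leaf, test {P6(miss), P17(miss)}
      N15 x:[17/2,21/2] y:[3,17] z:[20,23] -> miss, prune
  N7 x:[29/2,26] y:[0,27] z:[6,22] -> hit [29/2,22], descend [4, 20]
    N4 x:[29/2,26] y:[0,24] z:[6,13] -> miss, prune
    N20 x:[29/2,23] y:[0,27] z:[15,22] -> hit [15,22], descend [9, 11]
      N9 x:[31/2,23] y:[0,17] z:[35/2,22] -> miss, prune
      N11 x:[29/2,17] y:[11,27] z:[15,17] -> hit [15,17] leaf, test {P1(miss), P12(miss)}

order=[0, 3, 1, 13, 14, 17, 19, 18, 5, 15, 7, 4, 20, 9, 11]  |boxes|=15  |leaves|=2  hit=miss

== RESULT ==
[0, 3, 1, 13, 14, 17, 19, 18, 5, 15, 7, 4, 20, 9, 11]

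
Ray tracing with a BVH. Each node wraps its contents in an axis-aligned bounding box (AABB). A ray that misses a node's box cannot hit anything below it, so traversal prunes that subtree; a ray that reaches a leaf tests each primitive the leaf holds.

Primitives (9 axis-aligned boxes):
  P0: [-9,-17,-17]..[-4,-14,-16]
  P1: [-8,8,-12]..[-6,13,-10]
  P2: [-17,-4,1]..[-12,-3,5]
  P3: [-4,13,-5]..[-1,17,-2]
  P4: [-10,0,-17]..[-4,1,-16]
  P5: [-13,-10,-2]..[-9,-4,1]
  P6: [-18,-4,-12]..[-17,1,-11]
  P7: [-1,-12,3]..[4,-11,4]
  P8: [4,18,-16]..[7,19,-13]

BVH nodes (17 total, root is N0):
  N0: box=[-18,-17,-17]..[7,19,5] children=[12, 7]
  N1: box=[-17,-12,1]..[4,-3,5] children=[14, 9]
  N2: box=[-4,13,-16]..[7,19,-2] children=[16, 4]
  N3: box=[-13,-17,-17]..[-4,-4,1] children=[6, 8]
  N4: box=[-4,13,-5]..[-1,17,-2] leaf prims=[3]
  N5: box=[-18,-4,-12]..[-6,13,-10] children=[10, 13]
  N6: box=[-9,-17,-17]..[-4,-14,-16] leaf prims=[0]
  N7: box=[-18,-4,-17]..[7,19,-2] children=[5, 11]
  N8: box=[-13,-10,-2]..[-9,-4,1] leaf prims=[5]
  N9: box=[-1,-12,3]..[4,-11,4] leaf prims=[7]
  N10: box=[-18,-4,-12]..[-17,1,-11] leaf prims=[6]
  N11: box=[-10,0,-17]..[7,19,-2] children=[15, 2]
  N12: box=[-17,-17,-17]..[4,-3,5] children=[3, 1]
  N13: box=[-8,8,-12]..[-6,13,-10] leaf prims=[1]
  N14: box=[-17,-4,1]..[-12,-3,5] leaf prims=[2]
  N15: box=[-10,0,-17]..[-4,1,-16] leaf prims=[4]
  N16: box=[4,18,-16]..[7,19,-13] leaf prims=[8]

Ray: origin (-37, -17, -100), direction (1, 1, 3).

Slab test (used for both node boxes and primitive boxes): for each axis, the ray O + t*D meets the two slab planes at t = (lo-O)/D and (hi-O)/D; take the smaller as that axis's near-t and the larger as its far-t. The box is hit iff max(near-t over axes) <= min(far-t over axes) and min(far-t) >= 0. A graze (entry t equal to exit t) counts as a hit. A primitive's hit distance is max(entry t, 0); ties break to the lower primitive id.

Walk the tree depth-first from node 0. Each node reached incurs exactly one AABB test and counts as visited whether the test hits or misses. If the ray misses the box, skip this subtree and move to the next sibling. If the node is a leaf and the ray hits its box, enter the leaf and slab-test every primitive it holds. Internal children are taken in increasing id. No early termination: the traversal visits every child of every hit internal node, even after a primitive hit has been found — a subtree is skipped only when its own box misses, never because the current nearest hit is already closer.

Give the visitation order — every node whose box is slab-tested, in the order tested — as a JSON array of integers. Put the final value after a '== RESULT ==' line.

Walk:
N0 x:[19,44] y:[0,36] z:[83/3,35] -> hit [83/3,35], descend [7, 12]
  N7 x:[19,44] y:[13,36] z:[83/3,98/3] -> hit [83/3,98/3], descend [5, 11]
    N5 x:[19,31] y:[13,30] z:[88/3,30] -> hit [88/3,30], descend [10, 13]
      N10 x:[19,20] y:[13,18] z:[88/3,89/3] -> miss, prune
      N13 x:[29,31] y:[25,30] z:[88/3,30] -> hit [88/3,30] leaf, test {P1@t=88/3}
    N11 x:[27,44] y:[17,36] z:[83/3,98/3] -> hit [83/3,98/3], descend [2, 15]
      N2 x:[33,44] y:[30,36] z:[28,98/3] -> miss, prune
      N15 x:[27,33] y:[17,18] z:[83/3,28] -> miss, prune
  N12 x:[20,41] y:[0,14] z:[83/3,35] -> miss, prune

Summary -> nodes [0, 7, 5, 10, 13, 11, 2, 15, 12]; box-tests=9; leaf-entries=1; first=P1

== RESULT ==
[0, 7, 5, 10, 13, 11, 2, 15, 12]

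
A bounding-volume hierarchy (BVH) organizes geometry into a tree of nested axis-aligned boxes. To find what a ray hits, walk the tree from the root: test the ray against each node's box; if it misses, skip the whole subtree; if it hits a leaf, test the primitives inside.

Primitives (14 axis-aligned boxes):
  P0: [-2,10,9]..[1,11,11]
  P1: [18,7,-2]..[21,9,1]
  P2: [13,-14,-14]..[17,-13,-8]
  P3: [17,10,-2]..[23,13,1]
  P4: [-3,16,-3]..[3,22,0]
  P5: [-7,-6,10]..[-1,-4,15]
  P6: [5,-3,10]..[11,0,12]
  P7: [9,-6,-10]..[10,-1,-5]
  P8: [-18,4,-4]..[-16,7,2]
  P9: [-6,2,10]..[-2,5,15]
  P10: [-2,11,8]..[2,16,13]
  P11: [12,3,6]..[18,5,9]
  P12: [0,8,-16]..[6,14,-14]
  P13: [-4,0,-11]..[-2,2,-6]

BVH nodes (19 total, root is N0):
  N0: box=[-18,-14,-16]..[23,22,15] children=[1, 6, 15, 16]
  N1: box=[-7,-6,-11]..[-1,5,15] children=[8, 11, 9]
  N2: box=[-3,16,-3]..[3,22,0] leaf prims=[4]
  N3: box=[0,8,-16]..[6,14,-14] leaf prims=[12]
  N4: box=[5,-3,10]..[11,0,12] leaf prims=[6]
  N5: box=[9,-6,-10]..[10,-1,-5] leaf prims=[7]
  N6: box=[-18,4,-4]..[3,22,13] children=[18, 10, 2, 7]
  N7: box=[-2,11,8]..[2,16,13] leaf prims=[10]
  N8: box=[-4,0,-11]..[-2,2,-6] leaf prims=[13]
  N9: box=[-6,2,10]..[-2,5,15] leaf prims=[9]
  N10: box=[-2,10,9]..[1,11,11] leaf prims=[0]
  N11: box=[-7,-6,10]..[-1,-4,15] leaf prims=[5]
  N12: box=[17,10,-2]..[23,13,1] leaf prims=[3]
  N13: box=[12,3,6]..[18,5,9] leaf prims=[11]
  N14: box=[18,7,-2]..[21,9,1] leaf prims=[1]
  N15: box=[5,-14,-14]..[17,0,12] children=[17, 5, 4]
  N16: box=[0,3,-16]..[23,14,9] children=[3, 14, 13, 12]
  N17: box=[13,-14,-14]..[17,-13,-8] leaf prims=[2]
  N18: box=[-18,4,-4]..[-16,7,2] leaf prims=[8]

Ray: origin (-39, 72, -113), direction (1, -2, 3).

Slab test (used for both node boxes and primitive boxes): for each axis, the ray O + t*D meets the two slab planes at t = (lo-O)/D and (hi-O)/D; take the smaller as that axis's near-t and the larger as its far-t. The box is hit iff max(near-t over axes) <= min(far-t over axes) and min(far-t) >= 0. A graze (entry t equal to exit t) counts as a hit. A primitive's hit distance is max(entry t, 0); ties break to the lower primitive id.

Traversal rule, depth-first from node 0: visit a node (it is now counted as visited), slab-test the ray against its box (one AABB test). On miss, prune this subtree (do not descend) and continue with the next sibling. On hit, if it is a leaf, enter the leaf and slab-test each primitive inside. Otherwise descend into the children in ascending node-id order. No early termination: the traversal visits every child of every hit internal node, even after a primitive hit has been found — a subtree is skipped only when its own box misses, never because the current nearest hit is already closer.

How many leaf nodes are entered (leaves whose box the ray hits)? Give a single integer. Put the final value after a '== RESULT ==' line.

Trace the traversal:
N0 x:[21,62] y:[25,43] z:[97/3,128/3] -> hit [97/3,128/3], descend [1, 6, 15, 16]
  N1 x:[32,38] y:[67/2,39] z:[34,128/3] -> hit [34,38], descend [8, 9, 11]
    N8 x:[35,37] y:[35,36] z:[34,107/3] -> hit [35,107/3] leaf, test {P13@t=35}
    N9 x:[33,37] y:[67/2,35] z:[41,128/3] -> miss, prune
    N11 x:[32,38] y:[38,39] z:[41,128/3] -> miss, prune
  N6 x:[21,42] y:[25,34] z:[109/3,42] -> miss, prune
  N15 x:[44,56] y:[36,43] z:[33,125/3] -> miss, prune
  N16 x:[39,62] y:[29,69/2] z:[97/3,122/3] -> miss, prune

Visited [0, 1, 8, 9, 11, 6, 15, 16]. Tests: 8 box, 1 leaf. Nearest: P13.

== RESULT ==
1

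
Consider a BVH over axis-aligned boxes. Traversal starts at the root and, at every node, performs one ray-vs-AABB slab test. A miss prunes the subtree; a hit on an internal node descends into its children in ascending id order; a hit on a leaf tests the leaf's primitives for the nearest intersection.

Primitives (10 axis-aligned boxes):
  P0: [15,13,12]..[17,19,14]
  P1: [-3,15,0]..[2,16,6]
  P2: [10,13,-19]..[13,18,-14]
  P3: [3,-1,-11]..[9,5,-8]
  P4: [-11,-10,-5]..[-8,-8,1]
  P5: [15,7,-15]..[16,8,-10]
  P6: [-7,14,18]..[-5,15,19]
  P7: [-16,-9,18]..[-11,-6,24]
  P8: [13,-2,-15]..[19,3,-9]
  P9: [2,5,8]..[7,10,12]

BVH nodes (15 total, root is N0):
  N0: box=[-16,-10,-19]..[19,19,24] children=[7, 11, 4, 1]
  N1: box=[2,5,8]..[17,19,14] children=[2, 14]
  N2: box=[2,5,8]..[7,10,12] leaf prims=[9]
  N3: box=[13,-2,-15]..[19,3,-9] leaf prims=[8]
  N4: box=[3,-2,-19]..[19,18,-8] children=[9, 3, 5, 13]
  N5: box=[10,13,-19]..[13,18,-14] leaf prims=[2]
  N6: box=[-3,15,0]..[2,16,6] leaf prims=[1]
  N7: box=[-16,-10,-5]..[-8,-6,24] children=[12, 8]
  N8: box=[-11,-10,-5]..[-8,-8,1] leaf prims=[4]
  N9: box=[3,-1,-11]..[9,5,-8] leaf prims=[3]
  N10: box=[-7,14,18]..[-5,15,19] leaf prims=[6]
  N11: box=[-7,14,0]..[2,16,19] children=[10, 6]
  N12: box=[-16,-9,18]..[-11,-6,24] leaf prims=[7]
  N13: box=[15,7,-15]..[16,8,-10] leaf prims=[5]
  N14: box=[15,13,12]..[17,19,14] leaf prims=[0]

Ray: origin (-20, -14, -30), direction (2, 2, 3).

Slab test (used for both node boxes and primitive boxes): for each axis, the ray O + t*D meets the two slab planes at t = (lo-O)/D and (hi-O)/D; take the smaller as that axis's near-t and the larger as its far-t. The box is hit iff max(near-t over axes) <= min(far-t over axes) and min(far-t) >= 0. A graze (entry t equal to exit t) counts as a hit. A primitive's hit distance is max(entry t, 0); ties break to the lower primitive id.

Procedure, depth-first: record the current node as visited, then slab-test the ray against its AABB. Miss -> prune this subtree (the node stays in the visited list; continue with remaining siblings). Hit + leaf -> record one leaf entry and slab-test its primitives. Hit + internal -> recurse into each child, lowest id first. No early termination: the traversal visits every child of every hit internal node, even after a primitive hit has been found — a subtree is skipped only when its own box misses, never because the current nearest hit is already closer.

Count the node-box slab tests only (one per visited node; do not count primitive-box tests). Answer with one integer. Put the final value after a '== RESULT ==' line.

Trace the traversal:
N0 x:[2,39/2] y:[2,33/2] z:[11/3,18] -> hit [11/3,33/2], descend [1, 4, 7, 11]
  N1 x:[11,37/2] y:[19/2,33/2] z:[38/3,44/3] -> hit [38/3,44/3], descend [2, 14]
    N2 x:[11,27/2] y:[19/2,12] z:[38/3,14] -> miss, prune
    N14 x:[35/2,37/2] y:[27/2,33/2] z:[14,44/3] -> miss, prune
  N4 x:[23/2,39/2] y:[6,16] z:[11/3,22/3] -> miss, prune
  N7 x:[2,6] y:[2,4] z:[25/3,18] -> miss, prune
  N11 x:[13/2,11] y:[14,15] z:[10,49/3] -> miss, prune

order=[0, 1, 2, 14, 4, 7, 11]  |boxes|=7  |leaves|=0  hit=miss

== RESULT ==
7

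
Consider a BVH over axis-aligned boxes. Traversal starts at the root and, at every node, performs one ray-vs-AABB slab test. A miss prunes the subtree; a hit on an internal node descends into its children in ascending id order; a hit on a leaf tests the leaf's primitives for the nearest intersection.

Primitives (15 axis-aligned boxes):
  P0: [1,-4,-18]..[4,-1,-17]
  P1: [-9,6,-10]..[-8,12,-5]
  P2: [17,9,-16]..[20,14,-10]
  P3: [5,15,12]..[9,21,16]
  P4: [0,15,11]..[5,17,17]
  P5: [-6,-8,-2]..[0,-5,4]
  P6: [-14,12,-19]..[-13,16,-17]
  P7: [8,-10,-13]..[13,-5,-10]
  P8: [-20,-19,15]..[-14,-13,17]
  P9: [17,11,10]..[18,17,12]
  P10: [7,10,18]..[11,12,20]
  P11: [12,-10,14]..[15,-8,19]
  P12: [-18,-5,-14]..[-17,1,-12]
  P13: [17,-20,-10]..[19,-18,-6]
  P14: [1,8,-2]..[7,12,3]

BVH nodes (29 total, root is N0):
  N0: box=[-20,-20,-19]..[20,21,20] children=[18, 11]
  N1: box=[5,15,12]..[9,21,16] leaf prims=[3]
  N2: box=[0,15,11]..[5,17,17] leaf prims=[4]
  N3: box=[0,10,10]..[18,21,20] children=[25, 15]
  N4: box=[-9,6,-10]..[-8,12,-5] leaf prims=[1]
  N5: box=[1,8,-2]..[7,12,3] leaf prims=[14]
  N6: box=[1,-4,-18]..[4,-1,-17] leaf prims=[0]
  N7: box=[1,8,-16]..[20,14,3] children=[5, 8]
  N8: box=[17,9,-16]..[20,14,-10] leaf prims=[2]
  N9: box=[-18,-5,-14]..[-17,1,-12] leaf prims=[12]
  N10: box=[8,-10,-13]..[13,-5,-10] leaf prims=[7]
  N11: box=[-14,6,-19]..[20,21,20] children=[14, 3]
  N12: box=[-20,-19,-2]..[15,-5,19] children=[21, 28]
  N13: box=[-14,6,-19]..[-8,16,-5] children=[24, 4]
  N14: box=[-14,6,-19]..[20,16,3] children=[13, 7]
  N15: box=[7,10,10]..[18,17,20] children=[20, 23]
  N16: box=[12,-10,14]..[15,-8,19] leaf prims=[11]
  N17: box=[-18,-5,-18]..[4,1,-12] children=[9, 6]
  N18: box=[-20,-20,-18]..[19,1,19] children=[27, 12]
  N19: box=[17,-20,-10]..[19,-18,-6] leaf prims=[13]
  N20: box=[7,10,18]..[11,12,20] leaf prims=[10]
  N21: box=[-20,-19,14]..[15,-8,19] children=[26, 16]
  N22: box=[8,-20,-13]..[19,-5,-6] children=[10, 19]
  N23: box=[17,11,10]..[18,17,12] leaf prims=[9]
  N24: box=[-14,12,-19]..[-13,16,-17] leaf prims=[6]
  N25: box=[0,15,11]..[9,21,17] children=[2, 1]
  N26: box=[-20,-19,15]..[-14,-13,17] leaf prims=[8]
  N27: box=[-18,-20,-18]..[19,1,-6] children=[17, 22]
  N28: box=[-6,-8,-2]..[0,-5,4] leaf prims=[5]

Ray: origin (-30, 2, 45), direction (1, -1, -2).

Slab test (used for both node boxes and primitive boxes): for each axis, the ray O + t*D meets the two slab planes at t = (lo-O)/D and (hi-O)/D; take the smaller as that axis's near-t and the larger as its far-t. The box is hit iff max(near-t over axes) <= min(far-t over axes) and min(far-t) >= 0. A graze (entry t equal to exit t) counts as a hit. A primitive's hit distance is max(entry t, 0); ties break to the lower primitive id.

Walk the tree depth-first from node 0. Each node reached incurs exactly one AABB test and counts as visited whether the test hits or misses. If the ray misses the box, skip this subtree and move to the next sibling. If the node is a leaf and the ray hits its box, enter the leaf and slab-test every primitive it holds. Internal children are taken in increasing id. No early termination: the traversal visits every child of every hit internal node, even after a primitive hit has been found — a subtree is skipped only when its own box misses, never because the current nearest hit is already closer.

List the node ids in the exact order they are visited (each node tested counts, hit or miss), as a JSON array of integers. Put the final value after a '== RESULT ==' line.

Traverse from the root:
N0 x:[10,50] y:[-19,22] z:[25/2,32] -> hit [25/2,22], descend [11, 18]
  N11 x:[16,50] y:[-19,-4] z:[25/2,32] -> miss, prune
  N18 x:[10,49] y:[1,22] z:[13,63/2] -> hit [13,22], descend [12, 27]
    N12 x:[10,45] y:[7,21] z:[13,47/2] -> hit [13,21], descend [21, 28]
      N21 x:[10,45] y:[10,21] z:[13,31/2] -> hit [13,31/2], descend [16, 26]
        N16 x:[42,45] y:[10,12] z:[13,31/2] -> miss, prune
        N26 x:[10,16] y:[15,21] z:[14,15] -> hit [15,15] leaf, test {P8@t=15}
      N28 x:[24,30] y:[7,10] z:[41/2,47/2] -> miss, prune
    N27 x:[12,49] y:[1,22] z:[51/2,63/2] -> miss, prune

order=[0, 11, 18, 12, 21, 16, 26, 28, 27]  |boxes|=9  |leaves|=1  hit=P8

== RESULT ==
[0, 11, 18, 12, 21, 16, 26, 28, 27]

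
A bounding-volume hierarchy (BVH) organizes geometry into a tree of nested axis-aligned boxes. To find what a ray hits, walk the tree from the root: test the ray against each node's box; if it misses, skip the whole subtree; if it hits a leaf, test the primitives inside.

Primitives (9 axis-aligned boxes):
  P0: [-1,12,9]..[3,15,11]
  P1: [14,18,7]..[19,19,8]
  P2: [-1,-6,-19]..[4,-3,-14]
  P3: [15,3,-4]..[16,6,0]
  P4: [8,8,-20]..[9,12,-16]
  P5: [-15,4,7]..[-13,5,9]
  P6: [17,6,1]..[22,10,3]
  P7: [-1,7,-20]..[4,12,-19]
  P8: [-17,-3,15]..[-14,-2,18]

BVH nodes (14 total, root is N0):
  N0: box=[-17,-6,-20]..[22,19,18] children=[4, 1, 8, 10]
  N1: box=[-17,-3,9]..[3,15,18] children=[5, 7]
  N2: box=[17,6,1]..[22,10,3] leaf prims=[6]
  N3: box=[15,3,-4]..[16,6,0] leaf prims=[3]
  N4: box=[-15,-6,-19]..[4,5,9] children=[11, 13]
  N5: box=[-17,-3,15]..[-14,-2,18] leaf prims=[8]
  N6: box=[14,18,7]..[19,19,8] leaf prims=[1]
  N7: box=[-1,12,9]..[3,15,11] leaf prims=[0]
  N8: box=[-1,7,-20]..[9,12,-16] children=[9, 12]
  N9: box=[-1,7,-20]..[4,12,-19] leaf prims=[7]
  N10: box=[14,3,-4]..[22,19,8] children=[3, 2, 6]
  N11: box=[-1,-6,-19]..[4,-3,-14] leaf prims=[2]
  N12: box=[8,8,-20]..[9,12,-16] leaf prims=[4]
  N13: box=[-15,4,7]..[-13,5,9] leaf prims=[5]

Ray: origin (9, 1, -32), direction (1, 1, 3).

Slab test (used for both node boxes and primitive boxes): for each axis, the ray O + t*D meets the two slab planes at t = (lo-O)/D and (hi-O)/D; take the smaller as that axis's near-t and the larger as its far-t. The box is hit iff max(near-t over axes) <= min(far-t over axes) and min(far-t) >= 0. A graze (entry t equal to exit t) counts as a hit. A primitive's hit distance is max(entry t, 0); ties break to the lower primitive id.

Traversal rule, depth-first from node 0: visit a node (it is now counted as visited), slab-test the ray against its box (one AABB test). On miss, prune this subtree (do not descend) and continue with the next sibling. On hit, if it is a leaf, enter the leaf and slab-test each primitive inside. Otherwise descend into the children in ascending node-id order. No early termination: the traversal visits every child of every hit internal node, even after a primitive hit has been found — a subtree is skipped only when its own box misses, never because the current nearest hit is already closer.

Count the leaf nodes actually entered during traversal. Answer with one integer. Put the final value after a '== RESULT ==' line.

Trace the traversal:
N0 x:[-26,13] y:[-7,18] z:[4,50/3] -> hit [4,13], descend [1, 4, 8, 10]
  N1 x:[-26,-6] y:[-4,14] z:[41/3,50/3] -> miss, prune
  N4 x:[-24,-5] y:[-7,4] z:[13/3,41/3] -> miss, prune
  N8 x:[-10,0] y:[6,11] z:[4,16/3] -> miss, prune
  N10 x:[5,13] y:[2,18] z:[28/3,40/3] -> hit [28/3,13], descend [2, 3, 6]
    N2 x:[8,13] y:[5,9] z:[11,35/3] -> miss, prune
    N3 x:[6,7] y:[2,5] z:[28/3,32/3] -> miss, prune
    N6 x:[5,10] y:[17,18] z:[13,40/3] -> miss, prune

8 AABB tests over nodes [0, 1, 4, 8, 10, 2, 3, 6]; 0 leaves entered; closest miss.

== RESULT ==
0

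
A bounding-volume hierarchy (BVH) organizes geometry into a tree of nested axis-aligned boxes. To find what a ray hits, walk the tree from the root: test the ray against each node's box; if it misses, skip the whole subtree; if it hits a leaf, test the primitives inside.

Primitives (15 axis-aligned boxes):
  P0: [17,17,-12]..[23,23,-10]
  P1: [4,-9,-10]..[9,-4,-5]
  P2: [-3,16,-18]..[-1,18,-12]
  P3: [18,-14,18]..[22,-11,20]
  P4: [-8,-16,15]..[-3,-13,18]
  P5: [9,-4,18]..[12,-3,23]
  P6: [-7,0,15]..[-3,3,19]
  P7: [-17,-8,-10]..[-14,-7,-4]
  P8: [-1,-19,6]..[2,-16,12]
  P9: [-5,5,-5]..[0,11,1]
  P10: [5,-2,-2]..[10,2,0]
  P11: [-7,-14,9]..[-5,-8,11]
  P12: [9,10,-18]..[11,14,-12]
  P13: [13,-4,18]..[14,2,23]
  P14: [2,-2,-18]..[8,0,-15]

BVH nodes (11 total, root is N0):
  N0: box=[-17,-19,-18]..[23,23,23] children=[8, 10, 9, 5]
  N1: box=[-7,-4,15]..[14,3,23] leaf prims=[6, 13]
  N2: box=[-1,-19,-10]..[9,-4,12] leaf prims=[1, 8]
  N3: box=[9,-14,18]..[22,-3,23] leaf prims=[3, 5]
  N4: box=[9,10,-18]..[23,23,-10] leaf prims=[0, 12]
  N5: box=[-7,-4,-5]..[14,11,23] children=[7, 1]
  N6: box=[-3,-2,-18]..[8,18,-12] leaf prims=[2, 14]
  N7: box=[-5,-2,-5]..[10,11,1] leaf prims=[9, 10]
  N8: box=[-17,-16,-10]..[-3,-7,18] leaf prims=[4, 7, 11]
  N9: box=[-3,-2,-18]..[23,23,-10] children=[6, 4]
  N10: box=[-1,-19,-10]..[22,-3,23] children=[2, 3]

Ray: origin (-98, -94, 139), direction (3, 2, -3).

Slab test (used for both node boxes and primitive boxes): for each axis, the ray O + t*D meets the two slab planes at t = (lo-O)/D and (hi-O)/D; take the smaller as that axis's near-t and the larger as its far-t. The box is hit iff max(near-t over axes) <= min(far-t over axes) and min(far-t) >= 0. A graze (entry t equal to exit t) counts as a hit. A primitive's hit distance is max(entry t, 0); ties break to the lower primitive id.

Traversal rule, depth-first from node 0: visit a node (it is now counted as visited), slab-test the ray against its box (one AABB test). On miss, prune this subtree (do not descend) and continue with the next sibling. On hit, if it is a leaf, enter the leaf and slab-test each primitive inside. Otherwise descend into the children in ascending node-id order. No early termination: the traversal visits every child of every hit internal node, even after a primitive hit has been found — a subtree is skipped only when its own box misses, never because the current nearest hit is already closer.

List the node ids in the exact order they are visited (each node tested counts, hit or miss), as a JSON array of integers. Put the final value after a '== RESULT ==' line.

Walk:
N0 x:[27,121/3] y:[75/2,117/2] z:[116/3,157/3] -> hit [116/3,121/3], descend [5, 8, 9, 10]
  N5 x:[91/3,112/3] y:[45,105/2] z:[116/3,48] -> miss, prune
  N8 x:[27,95/3] y:[39,87/2] z:[121/3,149/3] -> miss, prune
  N9 x:[95/3,121/3] y:[46,117/2] z:[149/3,157/3] -> miss, prune
  N10 x:[97/3,40] y:[75/2,91/2] z:[116/3,149/3] -> hit [116/3,40], descend [2, 3]
    N2 x:[97/3,107/3] y:[75/2,45] z:[127/3,149/3] -> miss, prune
    N3 x:[107/3,40] y:[40,91/2] z:[116/3,121/3] -> hit [40,40] leaf, test {P3@t=40, P5(miss)}

order=[0, 5, 8, 9, 10, 2, 3]  |boxes|=7  |leaves|=1  hit=P3

== RESULT ==
[0, 5, 8, 9, 10, 2, 3]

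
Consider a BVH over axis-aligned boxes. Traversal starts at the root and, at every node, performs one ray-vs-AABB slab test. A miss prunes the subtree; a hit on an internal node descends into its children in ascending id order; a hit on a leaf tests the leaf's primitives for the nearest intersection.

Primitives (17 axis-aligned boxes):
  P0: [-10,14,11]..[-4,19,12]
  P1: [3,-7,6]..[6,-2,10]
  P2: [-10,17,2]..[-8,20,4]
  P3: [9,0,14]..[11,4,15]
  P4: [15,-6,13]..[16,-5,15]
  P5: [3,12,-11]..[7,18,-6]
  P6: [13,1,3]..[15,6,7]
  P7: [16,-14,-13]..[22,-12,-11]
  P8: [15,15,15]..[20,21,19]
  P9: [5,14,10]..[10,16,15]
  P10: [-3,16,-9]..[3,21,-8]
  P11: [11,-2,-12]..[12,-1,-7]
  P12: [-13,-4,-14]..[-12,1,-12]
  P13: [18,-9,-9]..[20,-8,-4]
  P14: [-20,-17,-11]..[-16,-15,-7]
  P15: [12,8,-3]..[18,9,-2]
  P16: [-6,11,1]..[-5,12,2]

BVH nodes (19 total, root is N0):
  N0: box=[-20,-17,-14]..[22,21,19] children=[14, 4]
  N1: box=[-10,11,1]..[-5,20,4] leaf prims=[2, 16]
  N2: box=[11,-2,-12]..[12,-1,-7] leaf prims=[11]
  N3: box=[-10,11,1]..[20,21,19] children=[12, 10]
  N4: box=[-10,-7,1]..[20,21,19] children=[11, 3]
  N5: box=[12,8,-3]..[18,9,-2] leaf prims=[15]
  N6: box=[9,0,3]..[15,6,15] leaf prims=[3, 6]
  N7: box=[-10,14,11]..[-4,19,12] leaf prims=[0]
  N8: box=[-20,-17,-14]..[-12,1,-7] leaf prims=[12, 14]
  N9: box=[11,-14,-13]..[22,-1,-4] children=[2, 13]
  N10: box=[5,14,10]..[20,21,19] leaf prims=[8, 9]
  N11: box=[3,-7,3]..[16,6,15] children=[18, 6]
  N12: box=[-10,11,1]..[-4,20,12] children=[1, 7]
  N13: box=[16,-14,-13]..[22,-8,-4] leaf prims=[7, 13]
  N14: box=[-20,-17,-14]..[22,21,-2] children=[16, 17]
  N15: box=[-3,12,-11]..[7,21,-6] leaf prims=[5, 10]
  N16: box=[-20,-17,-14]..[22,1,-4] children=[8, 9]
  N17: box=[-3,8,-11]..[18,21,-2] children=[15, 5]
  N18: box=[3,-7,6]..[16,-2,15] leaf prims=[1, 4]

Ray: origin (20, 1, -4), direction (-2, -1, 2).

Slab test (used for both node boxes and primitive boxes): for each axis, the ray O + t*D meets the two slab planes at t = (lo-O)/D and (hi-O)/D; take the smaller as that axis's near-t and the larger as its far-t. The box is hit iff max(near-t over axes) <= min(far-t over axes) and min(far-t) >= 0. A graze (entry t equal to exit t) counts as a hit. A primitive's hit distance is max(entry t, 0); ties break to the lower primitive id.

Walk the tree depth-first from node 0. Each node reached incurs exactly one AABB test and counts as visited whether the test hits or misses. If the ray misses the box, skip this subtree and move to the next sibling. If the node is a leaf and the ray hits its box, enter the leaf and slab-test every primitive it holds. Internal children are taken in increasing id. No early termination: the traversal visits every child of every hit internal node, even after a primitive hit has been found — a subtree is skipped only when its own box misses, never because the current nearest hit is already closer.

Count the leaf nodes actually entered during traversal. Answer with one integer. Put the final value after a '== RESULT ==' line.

Traverse from the root:
N0 x:[-1,20] y:[-20,18] z:[-5,23/2] -> hit [-1,23/2], descend [4, 14]
  N4 x:[0,15] y:[-20,8] z:[5/2,23/2] -> hit [5/2,8], descend [3, 11]
    N3 x:[0,15] y:[-20,-10] z:[5/2,23/2] -> miss, prune
    N11 x:[2,17/2] y:[-5,8] z:[7/2,19/2] -> hit [7/2,8], descend [6, 18]
      N6 x:[5/2,11/2] y:[-5,1] z:[7/2,19/2] -> miss, prune
      N18 x:[2,17/2] y:[3,8] z:[5,19/2] -> hit [5,8] leaf, test {P1@t=7, P4(miss)}
  N14 x:[-1,20] y:[-20,18] z:[-5,1] -> hit [-1,1], descend [16, 17]
    N16 x:[-1,20] y:[0,18] z:[-5,0] -> hit [0,0], descend [8, 9]
      N8 x:[16,20] y:[0,18] z:[-5,-3/2] -> miss, prune
      N9 x:[-1,9/2] y:[2,15] z:[-9/2,0] -> miss, prune
    N17 x:[1,23/2] y:[-20,-7] z:[-7/2,1] -> miss, prune

11 AABB tests over nodes [0, 4, 3, 11, 6, 18, 14, 16, 8, 9, 17]; 1 leaf entered; closest P1.

== RESULT ==
1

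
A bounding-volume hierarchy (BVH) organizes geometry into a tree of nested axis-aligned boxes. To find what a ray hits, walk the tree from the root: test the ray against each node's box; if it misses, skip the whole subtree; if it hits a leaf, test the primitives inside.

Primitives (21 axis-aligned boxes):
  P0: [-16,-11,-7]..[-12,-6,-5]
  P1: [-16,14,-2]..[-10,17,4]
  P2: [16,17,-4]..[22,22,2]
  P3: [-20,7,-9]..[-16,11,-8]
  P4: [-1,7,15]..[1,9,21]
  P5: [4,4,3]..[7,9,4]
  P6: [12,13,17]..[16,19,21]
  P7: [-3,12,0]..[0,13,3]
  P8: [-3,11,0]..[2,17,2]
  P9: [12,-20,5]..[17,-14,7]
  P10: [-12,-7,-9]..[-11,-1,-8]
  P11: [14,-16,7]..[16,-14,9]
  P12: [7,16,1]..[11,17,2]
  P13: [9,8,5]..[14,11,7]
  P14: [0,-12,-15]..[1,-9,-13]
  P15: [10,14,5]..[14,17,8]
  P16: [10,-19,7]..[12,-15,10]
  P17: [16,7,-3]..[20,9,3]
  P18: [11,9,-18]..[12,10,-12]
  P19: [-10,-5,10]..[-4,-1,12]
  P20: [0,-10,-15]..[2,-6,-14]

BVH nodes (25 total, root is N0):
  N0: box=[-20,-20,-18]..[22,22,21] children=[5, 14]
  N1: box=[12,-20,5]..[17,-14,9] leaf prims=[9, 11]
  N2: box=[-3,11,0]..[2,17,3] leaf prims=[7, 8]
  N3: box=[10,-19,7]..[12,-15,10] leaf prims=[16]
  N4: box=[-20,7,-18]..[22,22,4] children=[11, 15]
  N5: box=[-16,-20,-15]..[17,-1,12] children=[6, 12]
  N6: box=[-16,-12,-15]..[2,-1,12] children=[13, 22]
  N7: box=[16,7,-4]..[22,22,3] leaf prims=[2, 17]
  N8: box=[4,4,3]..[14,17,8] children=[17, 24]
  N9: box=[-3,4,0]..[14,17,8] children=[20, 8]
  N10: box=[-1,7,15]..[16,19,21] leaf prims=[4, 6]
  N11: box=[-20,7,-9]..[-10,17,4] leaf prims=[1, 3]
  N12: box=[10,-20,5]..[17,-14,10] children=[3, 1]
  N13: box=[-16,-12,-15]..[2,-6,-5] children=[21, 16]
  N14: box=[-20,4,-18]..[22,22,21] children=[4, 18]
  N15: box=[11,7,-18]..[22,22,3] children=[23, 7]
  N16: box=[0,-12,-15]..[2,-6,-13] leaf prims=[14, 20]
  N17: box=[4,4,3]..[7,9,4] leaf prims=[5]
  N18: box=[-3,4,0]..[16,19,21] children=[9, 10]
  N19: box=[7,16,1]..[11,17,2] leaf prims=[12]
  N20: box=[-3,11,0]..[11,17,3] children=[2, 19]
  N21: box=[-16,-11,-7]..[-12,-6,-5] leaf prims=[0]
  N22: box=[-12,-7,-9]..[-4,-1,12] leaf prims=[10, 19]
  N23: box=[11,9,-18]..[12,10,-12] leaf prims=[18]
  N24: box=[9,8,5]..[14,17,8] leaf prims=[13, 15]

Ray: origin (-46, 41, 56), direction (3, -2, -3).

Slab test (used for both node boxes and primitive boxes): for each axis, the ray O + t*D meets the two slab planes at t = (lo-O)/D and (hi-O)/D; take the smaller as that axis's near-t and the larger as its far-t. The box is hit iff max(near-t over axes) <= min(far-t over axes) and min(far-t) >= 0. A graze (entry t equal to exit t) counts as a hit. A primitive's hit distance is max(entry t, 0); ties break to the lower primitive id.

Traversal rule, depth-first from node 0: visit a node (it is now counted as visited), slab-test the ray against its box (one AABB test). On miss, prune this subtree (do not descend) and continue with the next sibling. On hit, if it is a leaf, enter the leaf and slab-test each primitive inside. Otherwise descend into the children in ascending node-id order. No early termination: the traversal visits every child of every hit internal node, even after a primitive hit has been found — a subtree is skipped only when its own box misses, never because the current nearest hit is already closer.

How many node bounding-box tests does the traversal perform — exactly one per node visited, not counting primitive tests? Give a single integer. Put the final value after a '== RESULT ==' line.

Traverse from the root:
N0 x:[26/3,68/3] y:[19/2,61/2] z:[35/3,74/3] -> hit [35/3,68/3], descend [5, 14]
  N5 x:[10,21] y:[21,61/2] z:[44/3,71/3] -> hit [21,21], descend [6, 12]
    N6 x:[10,16] y:[21,53/2] z:[44/3,71/3] -> miss, prune
    N12 x:[56/3,21] y:[55/2,61/2] z:[46/3,17] -> miss, prune
  N14 x:[26/3,68/3] y:[19/2,37/2] z:[35/3,74/3] -> hit [35/3,37/2], descend [4, 18]
    N4 x:[26/3,68/3] y:[19/2,17] z:[52/3,74/3] -> miss, prune
    N18 x:[43/3,62/3] y:[11,37/2] z:[35/3,56/3] -> hit [43/3,37/2], descend [9, 10]
      N9 x:[43/3,20] y:[12,37/2] z:[16,56/3] -> hit [16,37/2], descend [8, 20]
        N8 x:[50/3,20] y:[12,37/2] z:[16,53/3] -> hit [50/3,53/3], descend [17, 24]
          N17 x:[50/3,53/3] y:[16,37/2] z:[52/3,53/3] -> hit [52/3,53/3] leaf, test {P5@t=52/3}
          N24 x:[55/3,20] y:[12,33/2] z:[16,17] -> miss, prune
        N20 x:[43/3,19] y:[12,15] z:[53/3,56/3] -> miss, prune
      N10 x:[15,62/3] y:[11,17] z:[35/3,41/3] -> miss, prune

order=[0, 5, 6, 12, 14, 4, 18, 9, 8, 17, 24, 20, 10]  |boxes|=13  |leaves|=1  hit=P5

== RESULT ==
13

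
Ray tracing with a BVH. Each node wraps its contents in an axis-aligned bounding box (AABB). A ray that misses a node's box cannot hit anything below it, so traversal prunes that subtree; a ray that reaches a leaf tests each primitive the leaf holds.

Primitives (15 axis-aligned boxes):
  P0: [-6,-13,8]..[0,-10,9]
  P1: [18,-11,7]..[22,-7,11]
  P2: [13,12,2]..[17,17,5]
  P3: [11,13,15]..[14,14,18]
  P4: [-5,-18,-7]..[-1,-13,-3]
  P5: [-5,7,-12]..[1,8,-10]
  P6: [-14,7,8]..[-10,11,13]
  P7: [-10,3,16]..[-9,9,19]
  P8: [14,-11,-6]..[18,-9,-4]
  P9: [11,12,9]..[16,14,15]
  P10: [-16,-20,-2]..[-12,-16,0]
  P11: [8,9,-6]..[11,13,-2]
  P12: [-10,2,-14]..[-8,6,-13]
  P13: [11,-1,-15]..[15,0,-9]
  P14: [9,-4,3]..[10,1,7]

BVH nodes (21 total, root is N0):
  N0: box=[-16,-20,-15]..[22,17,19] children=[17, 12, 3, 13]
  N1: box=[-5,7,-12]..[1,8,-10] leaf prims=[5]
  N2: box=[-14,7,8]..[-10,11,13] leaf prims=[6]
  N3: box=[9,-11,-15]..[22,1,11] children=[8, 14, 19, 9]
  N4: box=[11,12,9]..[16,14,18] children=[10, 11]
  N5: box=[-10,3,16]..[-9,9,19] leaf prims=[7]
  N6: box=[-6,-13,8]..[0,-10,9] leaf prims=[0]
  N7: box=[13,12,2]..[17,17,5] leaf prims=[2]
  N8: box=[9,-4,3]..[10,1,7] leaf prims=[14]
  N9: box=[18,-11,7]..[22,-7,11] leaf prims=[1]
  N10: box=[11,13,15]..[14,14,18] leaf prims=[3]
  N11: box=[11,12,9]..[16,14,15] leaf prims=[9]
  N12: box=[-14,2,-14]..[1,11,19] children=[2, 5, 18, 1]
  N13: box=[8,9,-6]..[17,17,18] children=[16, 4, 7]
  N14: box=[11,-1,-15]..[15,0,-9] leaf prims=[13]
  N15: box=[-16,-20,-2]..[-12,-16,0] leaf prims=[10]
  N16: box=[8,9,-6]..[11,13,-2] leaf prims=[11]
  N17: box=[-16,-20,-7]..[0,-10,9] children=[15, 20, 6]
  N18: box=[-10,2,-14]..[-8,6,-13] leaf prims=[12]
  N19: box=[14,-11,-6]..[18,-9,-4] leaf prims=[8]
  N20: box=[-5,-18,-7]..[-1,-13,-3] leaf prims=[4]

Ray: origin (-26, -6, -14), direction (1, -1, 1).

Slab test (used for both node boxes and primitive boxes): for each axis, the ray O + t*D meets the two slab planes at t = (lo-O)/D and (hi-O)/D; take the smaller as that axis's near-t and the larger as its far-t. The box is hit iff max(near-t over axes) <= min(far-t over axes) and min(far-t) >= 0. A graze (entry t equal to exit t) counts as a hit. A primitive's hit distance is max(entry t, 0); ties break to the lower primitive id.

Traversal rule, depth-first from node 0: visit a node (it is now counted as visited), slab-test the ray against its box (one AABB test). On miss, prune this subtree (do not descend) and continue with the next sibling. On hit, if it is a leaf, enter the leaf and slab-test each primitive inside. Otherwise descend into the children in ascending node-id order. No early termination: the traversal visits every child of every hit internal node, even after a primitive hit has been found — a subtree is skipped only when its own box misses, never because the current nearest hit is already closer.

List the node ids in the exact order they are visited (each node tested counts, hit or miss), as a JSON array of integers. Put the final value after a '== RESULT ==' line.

Walk:
N0 x:[10,48] y:[-23,14] z:[-1,33] -> hit [10,14], descend [3, 12, 13, 17]
  N3 x:[35,48] y:[-7,5] z:[-1,25] -> miss, prune
  N12 x:[12,27] y:[-17,-8] z:[0,33] -> miss, prune
  N13 x:[34,43] y:[-23,-15] z:[8,32] -> miss, prune
  N17 x:[10,26] y:[4,14] z:[7,23] -> hit [10,14], descend [6, 15, 20]
    N6 x:[20,26] y:[4,7] z:[22,23] -> miss, prune
    N15 x:[10,14] y:[10,14] z:[12,14] -> hit [12,14] leaf, test {P10@t=12}
    N20 x:[21,25] y:[7,12] z:[7,11] -> miss, prune

Summary -> nodes [0, 3, 12, 13, 17, 6, 15, 20]; box-tests=8; leaf-entries=1; first=P10

== RESULT ==
[0, 3, 12, 13, 17, 6, 15, 20]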